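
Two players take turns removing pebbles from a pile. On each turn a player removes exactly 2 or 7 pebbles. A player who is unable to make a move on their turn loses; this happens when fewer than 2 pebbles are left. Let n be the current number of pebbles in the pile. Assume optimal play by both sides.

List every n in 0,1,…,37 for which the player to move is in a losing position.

Work bottom-up. With no move the player to move loses. Otherwise the position is W if at least one move leads to an L position for the opponent, and L if every move leads to a W.
n=0: no move → L
n=1: no move → L
n=2: can move to 0, which is L ⇒ W
n=3: can move to 1, which is L ⇒ W
n=4: the only move is to 2(W), a W ⇒ L
n=5: the only move is to 3(W), a W ⇒ L
n=6: can move to 4, which is L ⇒ W
n=7: can move to 5, which is L ⇒ W
n=8: can move to 1, which is L ⇒ W
n=9: moves to 7(W), 2(W); every one is W ⇒ L
n=10: moves to 8(W), 3(W); every one is W ⇒ L
n=11: can move to 9, which is L ⇒ W
n=12: can move to 10, which is L ⇒ W
n=13: moves to 11(W), 6(W); every one is W ⇒ L
n=14: moves to 12(W), 7(W); every one is W ⇒ L
n=15: can move to 13, which is L ⇒ W
n=16: can move to 14, which is L ⇒ W
n=17: can move to 10, which is L ⇒ W
n=18: moves to 16(W), 11(W); every one is W ⇒ L
n=19: moves to 17(W), 12(W); every one is W ⇒ L
n=20: can move to 18, which is L ⇒ W
n=21: can move to 19, which is L ⇒ W
n=22: moves to 20(W), 15(W); every one is W ⇒ L
n=23: moves to 21(W), 16(W); every one is W ⇒ L
n=24: can move to 22, which is L ⇒ W
n=25: can move to 23, which is L ⇒ W
n=26: can move to 19, which is L ⇒ W
n=27: moves to 25(W), 20(W); every one is W ⇒ L
n=28: moves to 26(W), 21(W); every one is W ⇒ L
n=29: can move to 27, which is L ⇒ W
n=30: can move to 28, which is L ⇒ W
n=31: moves to 29(W), 24(W); every one is W ⇒ L
n=32: moves to 30(W), 25(W); every one is W ⇒ L
n=33: can move to 31, which is L ⇒ W
n=34: can move to 32, which is L ⇒ W
n=35: can move to 28, which is L ⇒ W
n=36: moves to 34(W), 29(W); every one is W ⇒ L
n=37: moves to 35(W), 30(W); every one is W ⇒ L
The losing starting values of n are exactly the entries labelled L in this table (18 of them).

0, 1, 4, 5, 9, 10, 13, 14, 18, 19, 22, 23, 27, 28, 31, 32, 36, 37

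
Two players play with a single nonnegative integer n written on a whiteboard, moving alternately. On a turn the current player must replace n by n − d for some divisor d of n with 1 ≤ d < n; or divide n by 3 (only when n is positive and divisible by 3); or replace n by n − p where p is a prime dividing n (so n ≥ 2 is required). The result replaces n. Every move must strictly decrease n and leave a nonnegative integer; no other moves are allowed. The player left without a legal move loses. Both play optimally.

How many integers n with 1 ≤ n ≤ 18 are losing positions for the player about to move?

4

Use the standard recursion: the mover loses at a terminal position; elsewhere, the mover wins exactly when some move hands the opponent an L position.
n=0: no move → L
n=1: no move → L
n=2: can move to 0, which is L ⇒ W
n=3: can move to 0, which is L ⇒ W
n=4: moves to 2(W), 3(W); every one is W ⇒ L
n=5: can move to 0, which is L ⇒ W
n=6: can move to 4, which is L ⇒ W
n=7: can move to 0, which is L ⇒ W
n=8: can move to 4, which is L ⇒ W
n=9: moves to 3(W), 6(W), 8(W); every one is W ⇒ L
n=10: can move to 9, which is L ⇒ W
n=11: can move to 0, which is L ⇒ W
n=12: can move to 4, which is L ⇒ W
n=13: can move to 0, which is L ⇒ W
n=14: moves to 7(W), 12(W), 13(W); every one is W ⇒ L
n=15: can move to 14, which is L ⇒ W
n=16: can move to 14, which is L ⇒ W
n=17: can move to 0, which is L ⇒ W
n=18: can move to 9, which is L ⇒ W
L entries with 1 ≤ n ≤ 18 (n=0 is outside the asked range and is not counted): n = 1, 4, 9, 14; that makes 4.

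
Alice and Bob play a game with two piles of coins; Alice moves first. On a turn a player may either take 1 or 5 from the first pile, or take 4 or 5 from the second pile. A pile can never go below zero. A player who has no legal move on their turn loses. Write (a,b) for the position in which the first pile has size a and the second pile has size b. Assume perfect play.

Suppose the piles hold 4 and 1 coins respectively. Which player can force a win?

Label each position W (a win for the player to move) or L (a loss). A position with no legal move is L; any other position is W exactly when some move reaches an L, and L when every move reaches a W.
No move ever increases a pile, so every position that can arise here has a ≤ 4 and b ≤ 1; it is enough to label the cells with 0 ≤ a ≤ 4 and 0 ≤ b ≤ 1.
Every move lowers a or b (never raises either), so fill the grid row by row in increasing a, and left to right within a row: each cell's successors are then already labelled.
      b=0  b=1
a=0:    L    L
a=1:    W    W
a=2:    L    L
a=3:    W    W
a=4:    L    L
Cells with no legal move (terminal, hence L): (0,0), (0,1).
The remaining L cells, each justified by listing all of its moves:
(2,0): the only move is to (1,0)(W), a W ⇒ L
(2,1): the only move is to (1,1)(W), a W ⇒ L
(4,0): the only move is to (3,0)(W), a W ⇒ L
(4,1): the only move is to (3,1)(W), a W ⇒ L
Every other cell has at least one move into one of the L cells above, so it is W.
The starting position (4,1) is L: whatever Alice does, the opponent receives a W position.

Bob wins.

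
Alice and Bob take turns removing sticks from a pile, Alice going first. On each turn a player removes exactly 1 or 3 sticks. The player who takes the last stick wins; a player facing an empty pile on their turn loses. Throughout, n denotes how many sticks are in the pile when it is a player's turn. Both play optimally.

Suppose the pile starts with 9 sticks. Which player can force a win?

Positions with no move are L. A position that does have a move is losing for the player to move precisely when every available move leads to a winning position for the opponent. Fill in the labels:
n=0: no move → L
n=1: W (go to 0, an L position)
n=2: L (sole option 1(W) is W)
n=3: W (go to 2, an L position)
n=4: L (options 3(W), 1(W) are all W)
n=5: W (go to 4, an L position)
n=6: L (options 5(W), 3(W) are all W)
n=7: W (go to 6, an L position)
n=8: L (options 7(W), 5(W) are all W)
n=9: W (go to 8, an L position)
The starting position 9 is W: Alice should remove 1, leaving 8, handing over an L position.

Alice wins.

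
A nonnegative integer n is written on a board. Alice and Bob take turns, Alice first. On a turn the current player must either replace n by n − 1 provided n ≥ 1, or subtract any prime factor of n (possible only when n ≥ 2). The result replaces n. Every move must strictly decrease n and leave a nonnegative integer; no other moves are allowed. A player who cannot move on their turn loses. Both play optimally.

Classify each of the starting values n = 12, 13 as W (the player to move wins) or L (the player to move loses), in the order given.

12: L, 13: W

Classify positions by backward induction: terminal positions (no move available) are L. From any other position, the mover wins iff some move reaches an L.
n=0: no move → L
n=1: reaches L-position 0 → W
n=2: reaches L-position 0 → W
n=3: reaches L-position 0 → W
n=4: only reaches 2(W), 3(W), all W → L
n=5: reaches L-position 0 → W
n=6: reaches L-position 4 → W
n=7: reaches L-position 0 → W
n=8: only reaches 6(W), 7(W), all W → L
n=9: reaches L-position 8 → W
n=10: reaches L-position 8 → W
n=11: reaches L-position 0 → W
n=12: only reaches 9(W), 10(W), 11(W), all W → L
n=13: reaches L-position 0 → W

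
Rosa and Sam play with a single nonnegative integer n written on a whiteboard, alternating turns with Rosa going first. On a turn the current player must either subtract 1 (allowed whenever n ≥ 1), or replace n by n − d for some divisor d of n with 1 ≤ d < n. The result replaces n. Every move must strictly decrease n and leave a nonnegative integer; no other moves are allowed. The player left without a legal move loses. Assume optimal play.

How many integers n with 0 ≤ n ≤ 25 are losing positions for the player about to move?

13

Use the standard recursion: the mover loses at a terminal position; elsewhere, the mover wins exactly when some move hands the opponent an L position.
n=0: no move → L
n=1: can move to 0, which is L ⇒ W
n=2: the only move is to 1(W), a W ⇒ L
n=3: can move to 2, which is L ⇒ W
n=4: can move to 2, which is L ⇒ W
n=5: the only move is to 4(W), a W ⇒ L
n=6: can move to 5, which is L ⇒ W
n=7: the only move is to 6(W), a W ⇒ L
n=8: can move to 7, which is L ⇒ W
n=9: moves to 6(W), 8(W); every one is W ⇒ L
n=10: can move to 5, which is L ⇒ W
n=11: the only move is to 10(W), a W ⇒ L
n=12: can move to 9, which is L ⇒ W
n=13: the only move is to 12(W), a W ⇒ L
n=14: can move to 7, which is L ⇒ W
n=15: moves to 10(W), 12(W), 14(W); every one is W ⇒ L
n=16: can move to 15, which is L ⇒ W
n=17: the only move is to 16(W), a W ⇒ L
n=18: can move to 9, which is L ⇒ W
n=19: the only move is to 18(W), a W ⇒ L
n=20: can move to 15, which is L ⇒ W
n=21: moves to 14(W), 18(W), 20(W); every one is W ⇒ L
n=22: can move to 11, which is L ⇒ W
n=23: the only move is to 22(W), a W ⇒ L
n=24: can move to 21, which is L ⇒ W
n=25: moves to 20(W), 24(W); every one is W ⇒ L
L entries with 0 ≤ n ≤ 25: n = 0, 2, 5, 7, 9, 11, 13, 15, 17, 19, 21, 23, 25; that makes 13.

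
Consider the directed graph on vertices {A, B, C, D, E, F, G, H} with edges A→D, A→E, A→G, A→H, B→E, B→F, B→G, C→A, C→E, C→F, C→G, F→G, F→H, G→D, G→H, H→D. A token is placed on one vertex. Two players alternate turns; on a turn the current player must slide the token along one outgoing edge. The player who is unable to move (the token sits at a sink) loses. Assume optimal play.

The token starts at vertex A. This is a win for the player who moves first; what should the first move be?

Use the standard recursion: the mover loses at a terminal position; elsewhere, the mover wins exactly when some move hands the opponent an L position.
Every edge goes from a vertex to one that appears earlier in the order E, D, H, G, F, A, C, B, so processing vertices in that order labels each vertex after all of its successors.
E: no outgoing edge → L
D: no outgoing edge → L
H: W (go to D, an L position)
G: W (go to D, an L position)
F: L (options G(W), H(W) are all W)
A: W (go to D, an L position)
C: W (go to F, an L position)
B: W (go to F, an L position)
From A, the L positions reachable in one move are: D, E. Any move reaching one of these is winning.

Move to D.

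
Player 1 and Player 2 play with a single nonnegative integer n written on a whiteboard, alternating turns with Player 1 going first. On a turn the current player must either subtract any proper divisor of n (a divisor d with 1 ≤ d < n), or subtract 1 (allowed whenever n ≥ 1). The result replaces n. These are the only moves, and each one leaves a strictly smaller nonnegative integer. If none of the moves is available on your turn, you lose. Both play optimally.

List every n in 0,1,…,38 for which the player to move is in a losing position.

0, 2, 5, 7, 9, 11, 13, 15, 17, 19, 21, 23, 25, 27, 29, 31, 33, 35, 37

Positions with no move are L. A position that does have a move is losing for the player to move precisely when every available move leads to a winning position for the opponent. Fill in the labels:
n=0: no move → L
n=1: can move to 0, which is L ⇒ W
n=2: the only move is to 1(W), a W ⇒ L
n=3: can move to 2, which is L ⇒ W
n=4: can move to 2, which is L ⇒ W
n=5: the only move is to 4(W), a W ⇒ L
n=6: can move to 5, which is L ⇒ W
n=7: the only move is to 6(W), a W ⇒ L
n=8: can move to 7, which is L ⇒ W
n=9: moves to 6(W), 8(W); every one is W ⇒ L
n=10: can move to 5, which is L ⇒ W
n=11: the only move is to 10(W), a W ⇒ L
n=12: can move to 9, which is L ⇒ W
n=13: the only move is to 12(W), a W ⇒ L
n=14: can move to 7, which is L ⇒ W
n=15: moves to 10(W), 12(W), 14(W); every one is W ⇒ L
n=16: can move to 15, which is L ⇒ W
n=17: the only move is to 16(W), a W ⇒ L
n=18: can move to 9, which is L ⇒ W
n=19: the only move is to 18(W), a W ⇒ L
n=20: can move to 15, which is L ⇒ W
n=21: moves to 14(W), 18(W), 20(W); every one is W ⇒ L
n=22: can move to 11, which is L ⇒ W
n=23: the only move is to 22(W), a W ⇒ L
n=24: can move to 21, which is L ⇒ W
n=25: moves to 20(W), 24(W); every one is W ⇒ L
n=26: can move to 13, which is L ⇒ W
n=27: moves to 18(W), 24(W), 26(W); every one is W ⇒ L
n=28: can move to 21, which is L ⇒ W
n=29: the only move is to 28(W), a W ⇒ L
n=30: can move to 15, which is L ⇒ W
n=31: the only move is to 30(W), a W ⇒ L
n=32: can move to 31, which is L ⇒ W
n=33: moves to 22(W), 30(W), 32(W); every one is W ⇒ L
n=34: can move to 17, which is L ⇒ W
n=35: moves to 28(W), 30(W), 34(W); every one is W ⇒ L
n=36: can move to 27, which is L ⇒ W
n=37: the only move is to 36(W), a W ⇒ L
n=38: can move to 19, which is L ⇒ W
The losing starting values of n are exactly the entries labelled L in this table (19 of them).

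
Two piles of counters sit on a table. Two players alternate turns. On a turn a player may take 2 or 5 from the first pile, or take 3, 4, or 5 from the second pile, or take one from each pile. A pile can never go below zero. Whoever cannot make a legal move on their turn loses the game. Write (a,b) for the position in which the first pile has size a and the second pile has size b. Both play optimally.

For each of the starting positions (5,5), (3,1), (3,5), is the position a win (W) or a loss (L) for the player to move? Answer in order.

(5,5): L, (3,1): L, (3,5): W

Label each position W (a win for the player to move) or L (a loss). A position with no legal move is L; any other position is W exactly when some move reaches an L, and L when every move reaches a W.
No move ever increases a pile, so every position that can arise here has a ≤ 5 and b ≤ 5; it is enough to label the cells with 0 ≤ a ≤ 5 and 0 ≤ b ≤ 5.
Every move lowers a or b (never raises either), so fill the grid row by row in increasing a, and left to right within a row: each cell's successors are then already labelled.
      b=0  b=1  b=2  b=3  b=4  b=5
a=0:    L    L    L    W    W    W
a=1:    L    W    W    W    W    W
a=2:    W    W    W    L    L    L
a=3:    W    L    L    L    W    W
a=4:    L    L    W    W    W    W
a=5:    W    W    W    W    L    L
Cells with no legal move (terminal, hence L): (0,0), (0,1), (0,2), (1,0).
The remaining L cells, each justified by listing all of its moves:
(2,3): only reaches (0,3)(W), (2,0)(W), (1,2)(W), all W → L
(2,4): only reaches (0,4)(W), (2,1)(W), (2,0)(W), (1,3)(W), all W → L
(2,5): only reaches (0,5)(W), (2,2)(W), (2,1)(W), (2,0)(W), (1,4)(W), all W → L
(3,1): only reaches (1,1)(W), (2,0)(W), all W → L
(3,2): only reaches (1,2)(W), (2,1)(W), all W → L
(3,3): only reaches (1,3)(W), (3,0)(W), (2,2)(W), all W → L
(4,0): only reaches (2,0)(W), which is W → L
(4,1): only reaches (2,1)(W), (3,0)(W), all W → L
(5,4): only reaches (3,4)(W), (0,4)(W), (5,1)(W), (5,0)(W), (4,3)(W), all W → L
(5,5): only reaches (3,5)(W), (0,5)(W), (5,2)(W), (5,1)(W), (5,0)(W), (4,4)(W), all W → L
Every other cell has at least one move into one of the L cells above, so it is W.
(5,5): one of the L cells justified above, so L
(3,1): one of the L cells justified above, so L
(3,5): the move to (3,2) reaches an L cell, so W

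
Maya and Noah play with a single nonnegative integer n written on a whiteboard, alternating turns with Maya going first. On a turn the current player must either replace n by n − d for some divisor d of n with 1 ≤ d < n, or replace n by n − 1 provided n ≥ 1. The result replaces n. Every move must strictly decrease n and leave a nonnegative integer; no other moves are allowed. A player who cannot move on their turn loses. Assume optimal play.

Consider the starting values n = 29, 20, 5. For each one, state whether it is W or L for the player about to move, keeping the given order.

Work bottom-up. With no move the player to move loses. Otherwise the position is W if at least one move leads to an L position for the opponent, and L if every move leads to a W.
n=0: no move → L
n=1: can move to 0, which is L ⇒ W
n=2: the only move is to 1(W), a W ⇒ L
n=3: can move to 2, which is L ⇒ W
n=4: can move to 2, which is L ⇒ W
n=5: the only move is to 4(W), a W ⇒ L
n=6: can move to 5, which is L ⇒ W
n=7: the only move is to 6(W), a W ⇒ L
n=8: can move to 7, which is L ⇒ W
n=9: moves to 6(W), 8(W); every one is W ⇒ L
n=10: can move to 5, which is L ⇒ W
n=11: the only move is to 10(W), a W ⇒ L
n=12: can move to 9, which is L ⇒ W
n=13: the only move is to 12(W), a W ⇒ L
n=14: can move to 7, which is L ⇒ W
n=15: moves to 10(W), 12(W), 14(W); every one is W ⇒ L
n=16: can move to 15, which is L ⇒ W
n=17: the only move is to 16(W), a W ⇒ L
n=18: can move to 9, which is L ⇒ W
n=19: the only move is to 18(W), a W ⇒ L
n=20: can move to 15, which is L ⇒ W
n=21: moves to 14(W), 18(W), 20(W); every one is W ⇒ L
n=22: can move to 11, which is L ⇒ W
n=23: the only move is to 22(W), a W ⇒ L
n=24: can move to 21, which is L ⇒ W
n=25: moves to 20(W), 24(W); every one is W ⇒ L
n=26: can move to 13, which is L ⇒ W
n=27: moves to 18(W), 24(W), 26(W); every one is W ⇒ L
n=28: can move to 21, which is L ⇒ W
n=29: the only move is to 28(W), a W ⇒ L

29: L, 20: W, 5: L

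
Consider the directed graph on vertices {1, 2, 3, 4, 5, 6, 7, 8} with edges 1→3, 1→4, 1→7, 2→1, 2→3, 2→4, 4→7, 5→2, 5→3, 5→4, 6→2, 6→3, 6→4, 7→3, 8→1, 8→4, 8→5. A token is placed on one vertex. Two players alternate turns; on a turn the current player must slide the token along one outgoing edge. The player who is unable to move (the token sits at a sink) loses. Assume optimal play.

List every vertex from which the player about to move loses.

Use the standard recursion: the mover loses at a terminal position; elsewhere, the mover wins exactly when some move hands the opponent an L position.
Every edge goes from a vertex to one that appears earlier in the order 3, 7, 4, 1, 2, 5, 6, 8, so processing vertices in that order labels each vertex after all of its successors.
3: no outgoing edge → L
7: reaches L-position 3 → W
4: only reaches 7(W), which is W → L
1: reaches L-position 4 → W
2: reaches L-position 4 → W
5: reaches L-position 4 → W
6: reaches L-position 4 → W
8: reaches L-position 4 → W
Reading off the rows marked L gives the requested list; there are 2 such vertices.

3, 4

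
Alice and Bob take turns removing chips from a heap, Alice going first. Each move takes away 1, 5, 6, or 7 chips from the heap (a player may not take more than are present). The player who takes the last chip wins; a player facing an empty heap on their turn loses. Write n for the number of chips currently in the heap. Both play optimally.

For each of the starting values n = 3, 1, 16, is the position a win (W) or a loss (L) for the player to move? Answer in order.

3: W, 1: W, 16: L

Positions with no move are L. A position that does have a move is losing for the player to move precisely when every available move leads to a winning position for the opponent. Fill in the labels:
n=0: no move → L
n=1: →0(L), so W
n=2: →1(W) only, which is W, so L
n=3: →2(L), so W
n=4: →3(W) only, which is W, so L
n=5: →4(L), so W
n=6: →0(L), so W
n=7: →2(L), so W
n=8: →2(L), so W
n=9: →4(L), so W
n=10: →4(L), so W
n=11: →4(L), so W
n=12: →11(W), 7(W), 6(W), 5(W) — all W, so L
n=13: →12(L), so W
n=14: →13(W), 9(W), 8(W), 7(W) — all W, so L
n=15: →14(L), so W
n=16: →15(W), 11(W), 10(W), 9(W) — all W, so L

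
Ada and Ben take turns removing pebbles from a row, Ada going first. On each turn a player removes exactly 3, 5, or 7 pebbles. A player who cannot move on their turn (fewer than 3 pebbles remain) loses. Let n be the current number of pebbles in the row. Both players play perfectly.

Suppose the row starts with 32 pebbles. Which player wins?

Use the standard recursion: the mover loses at a terminal position; elsewhere, the mover wins exactly when some move hands the opponent an L position.
n=0: no move → L
n=1: no move → L
n=2: no move → L
n=3: W (go to 0, an L position)
n=4: W (go to 1, an L position)
n=5: W (go to 2, an L position)
n=6: W (go to 1, an L position)
n=7: W (go to 2, an L position)
n=8: W (go to 1, an L position)
n=9: W (go to 2, an L position)
n=10: L (options 7(W), 5(W), 3(W) are all W)
n=11: L (options 8(W), 6(W), 4(W) are all W)
n=12: L (options 9(W), 7(W), 5(W) are all W)
n=13: W (go to 10, an L position)
n=14: W (go to 11, an L position)
n=15: W (go to 12, an L position)
n=16: W (go to 11, an L position)
n=17: W (go to 12, an L position)
n=18: W (go to 11, an L position)
n=19: W (go to 12, an L position)
n=20: L (options 17(W), 15(W), 13(W) are all W)
n=21: L (options 18(W), 16(W), 14(W) are all W)
n=22: L (options 19(W), 17(W), 15(W) are all W)
n=23: W (go to 20, an L position)
n=24: W (go to 21, an L position)
n=25: W (go to 22, an L position)
n=26: W (go to 21, an L position)
n=27: W (go to 22, an L position)
n=28: W (go to 21, an L position)
n=29: W (go to 22, an L position)
n=30: L (options 27(W), 25(W), 23(W) are all W)
n=31: L (options 28(W), 26(W), 24(W) are all W)
n=32: L (options 29(W), 27(W), 25(W) are all W)
The starting position 32 is L: whatever Ada does, the opponent receives a W position.

Ben wins.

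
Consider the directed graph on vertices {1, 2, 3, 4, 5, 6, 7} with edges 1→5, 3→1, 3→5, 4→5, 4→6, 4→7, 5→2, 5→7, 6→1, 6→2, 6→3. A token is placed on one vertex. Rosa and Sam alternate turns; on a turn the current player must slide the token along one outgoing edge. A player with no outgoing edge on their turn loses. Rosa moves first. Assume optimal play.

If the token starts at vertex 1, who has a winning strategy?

Sam wins.

Work bottom-up. With no move the player to move loses. Otherwise the position is W if at least one move leads to an L position for the opponent, and L if every move leads to a W.
Every edge goes from a vertex to one that appears earlier in the order 7, 2, 5, 1, 3, 6, 4, so processing vertices in that order labels each vertex after all of its successors.
7: no outgoing edge → L
2: no outgoing edge → L
5: reaches L-position 2 → W
1: only reaches 5(W), which is W → L
3: reaches L-position 1 → W
6: reaches L-position 1 → W
4: reaches L-position 7 → W
The starting position 1 is L: whatever Rosa does, the opponent receives a W position.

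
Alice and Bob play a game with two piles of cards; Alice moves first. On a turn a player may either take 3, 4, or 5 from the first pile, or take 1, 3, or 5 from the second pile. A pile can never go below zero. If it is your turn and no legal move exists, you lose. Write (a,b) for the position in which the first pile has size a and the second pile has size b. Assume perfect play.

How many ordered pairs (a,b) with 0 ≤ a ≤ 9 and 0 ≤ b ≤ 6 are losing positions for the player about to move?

Use the standard recursion: the mover loses at a terminal position; elsewhere, the mover wins exactly when some move hands the opponent an L position.
Every move lowers a or b (never raises either), so fill the grid row by row in increasing a, and left to right within a row: each cell's successors are then already labelled.
      b=0  b=1  b=2  b=3  b=4  b=5  b=6
a=0:    L    W    L    W    L    W    L
a=1:    L    W    L    W    L    W    L
a=2:    L    W    L    W    L    W    L
a=3:    W    L    W    L    W    L    W
a=4:    W    L    W    L    W    L    W
a=5:    W    L    W    L    W    L    W
a=6:    W    W    W    W    W    W    W
a=7:    W    W    W    W    W    W    W
a=8:    L    W    L    W    L    W    L
a=9:    L    W    L    W    L    W    L
Cells with no legal move (terminal, hence L): (0,0), (1,0), (2,0).
The remaining L cells, each justified by listing all of its moves:
(0,2): the only move is to (0,1)(W), a W ⇒ L
(0,4): moves to (0,3)(W), (0,1)(W); every one is W ⇒ L
(0,6): moves to (0,5)(W), (0,3)(W), (0,1)(W); every one is W ⇒ L
(1,2): the only move is to (1,1)(W), a W ⇒ L
(1,4): moves to (1,3)(W), (1,1)(W); every one is W ⇒ L
(1,6): moves to (1,5)(W), (1,3)(W), (1,1)(W); every one is W ⇒ L
(2,2): the only move is to (2,1)(W), a W ⇒ L
(2,4): moves to (2,3)(W), (2,1)(W); every one is W ⇒ L
(2,6): moves to (2,5)(W), (2,3)(W), (2,1)(W); every one is W ⇒ L
(3,1): moves to (0,1)(W), (3,0)(W); every one is W ⇒ L
(3,3): moves to (0,3)(W), (3,2)(W), (3,0)(W); every one is W ⇒ L
(3,5): moves to (0,5)(W), (3,4)(W), (3,2)(W), (3,0)(W); every one is W ⇒ L
(4,1): moves to (1,1)(W), (0,1)(W), (4,0)(W); every one is W ⇒ L
(4,3): moves to (1,3)(W), (0,3)(W), (4,2)(W), (4,0)(W); every one is W ⇒ L
(4,5): moves to (1,5)(W), (0,5)(W), (4,4)(W), (4,2)(W), (4,0)(W); every one is W ⇒ L
(5,1): moves to (2,1)(W), (1,1)(W), (0,1)(W), (5,0)(W); every one is W ⇒ L
(5,3): moves to (2,3)(W), (1,3)(W), (0,3)(W), (5,2)(W), (5,0)(W); every one is W ⇒ L
(5,5): moves to (2,5)(W), (1,5)(W), (0,5)(W), (5,4)(W), (5,2)(W), (5,0)(W); every one is W ⇒ L
(8,0): moves to (5,0)(W), (4,0)(W), (3,0)(W); every one is W ⇒ L
(8,2): moves to (5,2)(W), (4,2)(W), (3,2)(W), (8,1)(W); every one is W ⇒ L
(8,4): moves to (5,4)(W), (4,4)(W), (3,4)(W), (8,3)(W), (8,1)(W); every one is W ⇒ L
(8,6): moves to (5,6)(W), (4,6)(W), (3,6)(W), (8,5)(W), (8,3)(W), (8,1)(W); every one is W ⇒ L
(9,0): moves to (6,0)(W), (5,0)(W), (4,0)(W); every one is W ⇒ L
(9,2): moves to (6,2)(W), (5,2)(W), (4,2)(W), (9,1)(W); every one is W ⇒ L
(9,4): moves to (6,4)(W), (5,4)(W), (4,4)(W), (9,3)(W), (9,1)(W); every one is W ⇒ L
(9,6): moves to (6,6)(W), (5,6)(W), (4,6)(W), (9,5)(W), (9,3)(W), (9,1)(W); every one is W ⇒ L
Every other cell has at least one move into one of the L cells above, so it is W.
L cells per row: a=0: 4, a=1: 4, a=2: 4, a=3: 3, a=4: 3, a=5: 3, a=6: 0, a=7: 0, a=8: 4, a=9: 4; total 29.

29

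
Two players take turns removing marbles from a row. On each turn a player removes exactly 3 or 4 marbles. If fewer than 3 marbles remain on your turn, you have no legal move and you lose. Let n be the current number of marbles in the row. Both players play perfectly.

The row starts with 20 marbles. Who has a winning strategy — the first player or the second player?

Build the W/L table. Terminal = L. A non-terminal position is W if it has a move to some L; otherwise it is L.
n=0: no move → L
n=1: no move → L
n=2: no move → L
n=3: →0(L), so W
n=4: →1(L), so W
n=5: →2(L), so W
n=6: →2(L), so W
n=7: →4(W), 3(W) — all W, so L
n=8: →5(W), 4(W) — all W, so L
n=9: →6(W), 5(W) — all W, so L
n=10: →7(L), so W
n=11: →8(L), so W
n=12: →9(L), so W
n=13: →9(L), so W
n=14: →11(W), 10(W) — all W, so L
n=15: →12(W), 11(W) — all W, so L
n=16: →13(W), 12(W) — all W, so L
n=17: →14(L), so W
n=18: →15(L), so W
n=19: →16(L), so W
n=20: →16(L), so W
The starting position 20 is W: the player to move should remove 4, leaving 16, handing over an L position.

The first player wins.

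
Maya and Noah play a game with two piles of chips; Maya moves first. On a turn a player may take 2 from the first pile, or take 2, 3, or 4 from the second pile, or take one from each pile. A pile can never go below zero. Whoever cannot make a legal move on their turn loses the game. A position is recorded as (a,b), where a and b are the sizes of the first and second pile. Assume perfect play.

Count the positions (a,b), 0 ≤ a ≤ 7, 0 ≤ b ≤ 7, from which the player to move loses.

Compute win/loss labels from the base case upward. A position with no move is L. Any other position is W if it can reach an L in one move, else L.
Every move lowers a or b (never raises either), so fill the grid row by row in increasing a, and left to right within a row: each cell's successors are then already labelled.
      b=0  b=1  b=2  b=3  b=4  b=5  b=6  b=7
a=0:    L    L    W    W    W    W    L    L
a=1:    L    W    W    W    W    L    L    W
a=2:    W    W    L    L    W    W    W    W
a=3:    W    L    L    W    W    W    W    L
a=4:    L    L    W    W    W    W    L    L
a=5:    L    W    W    W    W    L    L    W
a=6:    W    W    L    L    W    W    W    W
a=7:    W    L    L    W    W    W    W    L
Cells with no legal move (terminal, hence L): (0,0), (0,1), (1,0).
The remaining L cells, each justified by listing all of its moves:
(0,6): L (options (0,4)(W), (0,3)(W), (0,2)(W) are all W)
(0,7): L (options (0,5)(W), (0,4)(W), (0,3)(W) are all W)
(1,5): L (options (1,3)(W), (1,2)(W), (1,1)(W), (0,4)(W) are all W)
(1,6): L (options (1,4)(W), (1,3)(W), (1,2)(W), (0,5)(W) are all W)
(2,2): L (options (0,2)(W), (2,0)(W), (1,1)(W) are all W)
(2,3): L (options (0,3)(W), (2,1)(W), (2,0)(W), (1,2)(W) are all W)
(3,1): L (options (1,1)(W), (2,0)(W) are all W)
(3,2): L (options (1,2)(W), (3,0)(W), (2,1)(W) are all W)
(3,7): L (options (1,7)(W), (3,5)(W), (3,4)(W), (3,3)(W), (2,6)(W) are all W)
(4,0): L (sole option (2,0)(W) is W)
(4,1): L (options (2,1)(W), (3,0)(W) are all W)
(4,6): L (options (2,6)(W), (4,4)(W), (4,3)(W), (4,2)(W), (3,5)(W) are all W)
(4,7): L (options (2,7)(W), (4,5)(W), (4,4)(W), (4,3)(W), (3,6)(W) are all W)
(5,0): L (sole option (3,0)(W) is W)
(5,5): L (options (3,5)(W), (5,3)(W), (5,2)(W), (5,1)(W), (4,4)(W) are all W)
(5,6): L (options (3,6)(W), (5,4)(W), (5,3)(W), (5,2)(W), (4,5)(W) are all W)
(6,2): L (options (4,2)(W), (6,0)(W), (5,1)(W) are all W)
(6,3): L (options (4,3)(W), (6,1)(W), (6,0)(W), (5,2)(W) are all W)
(7,1): L (options (5,1)(W), (6,0)(W) are all W)
(7,2): L (options (5,2)(W), (7,0)(W), (6,1)(W) are all W)
(7,7): L (options (5,7)(W), (7,5)(W), (7,4)(W), (7,3)(W), (6,6)(W) are all W)
Every other cell has at least one move into one of the L cells above, so it is W.
L cells per row: a=0: 4, a=1: 3, a=2: 2, a=3: 3, a=4: 4, a=5: 3, a=6: 2, a=7: 3; total 24.

24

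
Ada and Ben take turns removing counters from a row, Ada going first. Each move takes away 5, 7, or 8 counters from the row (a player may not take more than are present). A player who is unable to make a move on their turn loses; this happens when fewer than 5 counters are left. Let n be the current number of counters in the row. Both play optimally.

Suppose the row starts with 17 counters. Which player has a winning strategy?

Ben wins.

Use the standard recursion: the mover loses at a terminal position; elsewhere, the mover wins exactly when some move hands the opponent an L position.
n=0: no move → L
n=1: no move → L
n=2: no move → L
n=3: no move → L
n=4: no move → L
n=5: W (go to 0, an L position)
n=6: W (go to 1, an L position)
n=7: W (go to 2, an L position)
n=8: W (go to 3, an L position)
n=9: W (go to 4, an L position)
n=10: W (go to 3, an L position)
n=11: W (go to 4, an L position)
n=12: W (go to 4, an L position)
n=13: L (options 8(W), 6(W), 5(W) are all W)
n=14: L (options 9(W), 7(W), 6(W) are all W)
n=15: L (options 10(W), 8(W), 7(W) are all W)
n=16: L (options 11(W), 9(W), 8(W) are all W)
n=17: L (options 12(W), 10(W), 9(W) are all W)
Every move from 17 reaches a W position, so the mover loses.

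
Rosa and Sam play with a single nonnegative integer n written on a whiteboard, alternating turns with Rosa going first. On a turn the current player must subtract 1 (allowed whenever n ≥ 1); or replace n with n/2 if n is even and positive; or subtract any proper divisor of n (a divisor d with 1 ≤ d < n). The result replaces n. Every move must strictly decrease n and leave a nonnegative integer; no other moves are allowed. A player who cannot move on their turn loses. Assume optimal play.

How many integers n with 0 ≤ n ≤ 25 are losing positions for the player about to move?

Work bottom-up. With no move the player to move loses. Otherwise the position is W if at least one move leads to an L position for the opponent, and L if every move leads to a W.
n=0: no move → L
n=1: reaches L-position 0 → W
n=2: only reaches 1(W), which is W → L
n=3: reaches L-position 2 → W
n=4: reaches L-position 2 → W
n=5: only reaches 4(W), which is W → L
n=6: reaches L-position 5 → W
n=7: only reaches 6(W), which is W → L
n=8: reaches L-position 7 → W
n=9: only reaches 6(W), 8(W), all W → L
n=10: reaches L-position 5 → W
n=11: only reaches 10(W), which is W → L
n=12: reaches L-position 9 → W
n=13: only reaches 12(W), which is W → L
n=14: reaches L-position 7 → W
n=15: only reaches 10(W), 12(W), 14(W), all W → L
n=16: reaches L-position 15 → W
n=17: only reaches 16(W), which is W → L
n=18: reaches L-position 9 → W
n=19: only reaches 18(W), which is W → L
n=20: reaches L-position 15 → W
n=21: only reaches 14(W), 18(W), 20(W), all W → L
n=22: reaches L-position 11 → W
n=23: only reaches 22(W), which is W → L
n=24: reaches L-position 21 → W
n=25: only reaches 20(W), 24(W), all W → L
L entries with 0 ≤ n ≤ 25: n = 0, 2, 5, 7, 9, 11, 13, 15, 17, 19, 21, 23, 25; that makes 13.

13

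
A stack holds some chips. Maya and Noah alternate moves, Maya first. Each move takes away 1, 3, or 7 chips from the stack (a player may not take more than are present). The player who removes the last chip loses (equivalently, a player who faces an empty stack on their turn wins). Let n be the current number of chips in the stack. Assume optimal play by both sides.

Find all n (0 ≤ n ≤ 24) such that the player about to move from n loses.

Compute win/loss labels from the base case upward. A position with no move is W. Any other position is W if it can reach an L in one move, else L.
n=0: no move; the opponent has just taken the last chip and therefore loses → W
n=1: only reaches 0(W), which is W → L
n=2: reaches L-position 1 → W
n=3: only reaches 2(W), 0(W), all W → L
n=4: reaches L-position 3 → W
n=5: only reaches 4(W), 2(W), all W → L
n=6: reaches L-position 5 → W
n=7: only reaches 6(W), 4(W), 0(W), all W → L
n=8: reaches L-position 7 → W
n=9: only reaches 8(W), 6(W), 2(W), all W → L
n=10: reaches L-position 9 → W
n=11: only reaches 10(W), 8(W), 4(W), all W → L
n=12: reaches L-position 11 → W
n=13: only reaches 12(W), 10(W), 6(W), all W → L
n=14: reaches L-position 13 → W
n=15: only reaches 14(W), 12(W), 8(W), all W → L
n=16: reaches L-position 15 → W
n=17: only reaches 16(W), 14(W), 10(W), all W → L
n=18: reaches L-position 17 → W
n=19: only reaches 18(W), 16(W), 12(W), all W → L
n=20: reaches L-position 19 → W
n=21: only reaches 20(W), 18(W), 14(W), all W → L
n=22: reaches L-position 21 → W
n=23: only reaches 22(W), 20(W), 16(W), all W → L
n=24: reaches L-position 23 → W
Reading off the rows marked L gives the requested list; there are 12 such values of n.

1, 3, 5, 7, 9, 11, 13, 15, 17, 19, 21, 23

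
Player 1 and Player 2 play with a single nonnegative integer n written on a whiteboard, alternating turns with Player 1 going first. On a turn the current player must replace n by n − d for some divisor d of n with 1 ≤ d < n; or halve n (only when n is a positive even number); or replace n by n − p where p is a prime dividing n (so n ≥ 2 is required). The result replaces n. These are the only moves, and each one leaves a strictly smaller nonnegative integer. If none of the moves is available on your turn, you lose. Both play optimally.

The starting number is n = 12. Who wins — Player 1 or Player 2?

Work bottom-up. With no move the player to move loses. Otherwise the position is W if at least one move leads to an L position for the opponent, and L if every move leads to a W.
n=0: no move → L
n=1: no move → L
n=2: →0(L), so W
n=3: →0(L), so W
n=4: →2(W), 3(W) — all W, so L
n=5: →0(L), so W
n=6: →4(L), so W
n=7: →0(L), so W
n=8: →4(L), so W
n=9: →6(W), 8(W) — all W, so L
n=10: →9(L), so W
n=11: →0(L), so W
n=12: →9(L), so W
From 12 Player 1 can move to 9, reaching an L position.

Player 1 wins.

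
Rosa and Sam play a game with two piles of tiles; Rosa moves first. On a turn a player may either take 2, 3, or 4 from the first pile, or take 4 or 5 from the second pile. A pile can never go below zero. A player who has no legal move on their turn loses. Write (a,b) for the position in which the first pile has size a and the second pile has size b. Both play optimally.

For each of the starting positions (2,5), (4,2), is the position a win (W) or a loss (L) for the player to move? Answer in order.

(2,5): L, (4,2): W

Classify positions by backward induction: terminal positions (no move available) are L. From any other position, the mover wins iff some move reaches an L.
No move ever increases a pile, so every position that can arise here has a ≤ 4 and b ≤ 5; it is enough to label the cells with 0 ≤ a ≤ 4 and 0 ≤ b ≤ 5.
Every move lowers a or b (never raises either), so fill the grid row by row in increasing a, and left to right within a row: each cell's successors are then already labelled.
      b=0  b=1  b=2  b=3  b=4  b=5
a=0:    L    L    L    L    W    W
a=1:    L    L    L    L    W    W
a=2:    W    W    W    W    L    L
a=3:    W    W    W    W    L    L
a=4:    W    W    W    W    W    W
Cells with no legal move (terminal, hence L): (0,0), (0,1), (0,2), (0,3), (1,0), (1,1), (1,2), (1,3).
The remaining L cells, each justified by listing all of its moves:
(2,4): moves to (0,4)(W), (2,0)(W); every one is W ⇒ L
(2,5): moves to (0,5)(W), (2,1)(W), (2,0)(W); every one is W ⇒ L
(3,4): moves to (1,4)(W), (0,4)(W), (3,0)(W); every one is W ⇒ L
(3,5): moves to (1,5)(W), (0,5)(W), (3,1)(W), (3,0)(W); every one is W ⇒ L
Every other cell has at least one move into one of the L cells above, so it is W.
(2,5): one of the L cells justified above, so L
(4,2): the move to (1,2) reaches an L cell, so W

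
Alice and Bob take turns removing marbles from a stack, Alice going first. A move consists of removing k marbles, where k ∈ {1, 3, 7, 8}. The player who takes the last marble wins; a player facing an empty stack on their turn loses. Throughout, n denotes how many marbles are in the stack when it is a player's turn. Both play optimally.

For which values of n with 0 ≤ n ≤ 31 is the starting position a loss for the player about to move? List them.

0, 2, 4, 6, 15, 17, 19, 21, 30

Classify positions by backward induction: terminal positions (no move available) are L. From any other position, the mover wins iff some move reaches an L.
n=0: no move → L
n=1: reaches L-position 0 → W
n=2: only reaches 1(W), which is W → L
n=3: reaches L-position 2 → W
n=4: only reaches 3(W), 1(W), all W → L
n=5: reaches L-position 4 → W
n=6: only reaches 5(W), 3(W), all W → L
n=7: reaches L-position 6 → W
n=8: reaches L-position 0 → W
n=9: reaches L-position 6 → W
n=10: reaches L-position 2 → W
n=11: reaches L-position 4 → W
n=12: reaches L-position 4 → W
n=13: reaches L-position 6 → W
n=14: reaches L-position 6 → W
n=15: only reaches 14(W), 12(W), 8(W), 7(W), all W → L
n=16: reaches L-position 15 → W
n=17: only reaches 16(W), 14(W), 10(W), 9(W), all W → L
n=18: reaches L-position 17 → W
n=19: only reaches 18(W), 16(W), 12(W), 11(W), all W → L
n=20: reaches L-position 19 → W
n=21: only reaches 20(W), 18(W), 14(W), 13(W), all W → L
n=22: reaches L-position 21 → W
n=23: reaches L-position 15 → W
n=24: reaches L-position 21 → W
n=25: reaches L-position 17 → W
n=26: reaches L-position 19 → W
n=27: reaches L-position 19 → W
n=28: reaches L-position 21 → W
n=29: reaches L-position 21 → W
n=30: only reaches 29(W), 27(W), 23(W), 22(W), all W → L
n=31: reaches L-position 30 → W
The losing starting values of n are exactly the entries labelled L in this table (9 of them).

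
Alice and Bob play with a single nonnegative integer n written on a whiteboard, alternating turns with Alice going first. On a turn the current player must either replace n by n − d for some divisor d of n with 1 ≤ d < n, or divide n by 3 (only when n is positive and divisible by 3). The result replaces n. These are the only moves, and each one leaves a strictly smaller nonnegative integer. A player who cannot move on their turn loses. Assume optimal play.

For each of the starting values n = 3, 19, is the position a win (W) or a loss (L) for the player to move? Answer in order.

Positions with no move are L. A position that does have a move is losing for the player to move precisely when every available move leads to a winning position for the opponent. Fill in the labels:
n=0: no move → L
n=1: no move → L
n=2: reaches L-position 1 → W
n=3: reaches L-position 1 → W
n=4: only reaches 2(W), 3(W), all W → L
n=5: reaches L-position 4 → W
n=6: reaches L-position 4 → W
n=7: only reaches 6(W), which is W → L
n=8: reaches L-position 4 → W
n=9: only reaches 3(W), 6(W), 8(W), all W → L
n=10: reaches L-position 9 → W
n=11: only reaches 10(W), which is W → L
n=12: reaches L-position 4 → W
n=13: only reaches 12(W), which is W → L
n=14: reaches L-position 7 → W
n=15: only reaches 5(W), 10(W), 12(W), 14(W), all W → L
n=16: reaches L-position 15 → W
n=17: only reaches 16(W), which is W → L
n=18: reaches L-position 9 → W
n=19: only reaches 18(W), which is W → L

3: W, 19: L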